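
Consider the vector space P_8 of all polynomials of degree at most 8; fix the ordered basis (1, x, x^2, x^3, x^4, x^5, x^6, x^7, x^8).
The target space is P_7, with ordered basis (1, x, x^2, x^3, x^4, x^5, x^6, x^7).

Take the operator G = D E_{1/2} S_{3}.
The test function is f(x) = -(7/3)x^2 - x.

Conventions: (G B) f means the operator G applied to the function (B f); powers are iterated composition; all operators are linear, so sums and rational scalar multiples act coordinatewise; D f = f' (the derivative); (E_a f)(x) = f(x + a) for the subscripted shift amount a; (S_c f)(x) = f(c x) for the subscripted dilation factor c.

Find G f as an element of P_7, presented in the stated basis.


the image equals g(x) = -42x - 24

S_{3} f = -21x^2 - 3x
E_{1/2} S_{3} f = -21x^2 - 24x - 27/4
D E_{1/2} S_{3} f = -42x - 24


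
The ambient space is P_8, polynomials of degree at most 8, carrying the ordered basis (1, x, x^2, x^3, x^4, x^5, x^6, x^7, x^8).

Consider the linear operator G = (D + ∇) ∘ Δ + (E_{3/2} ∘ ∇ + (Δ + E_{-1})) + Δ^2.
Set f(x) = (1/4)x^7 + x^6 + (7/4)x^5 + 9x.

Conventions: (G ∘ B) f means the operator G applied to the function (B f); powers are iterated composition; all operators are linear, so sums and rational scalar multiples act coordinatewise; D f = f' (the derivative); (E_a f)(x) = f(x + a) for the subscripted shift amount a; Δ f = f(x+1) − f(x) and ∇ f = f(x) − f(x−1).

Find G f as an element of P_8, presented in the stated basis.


g(x) = (1/4)x^7 + (11/4)x^6 + (241/4)x^5 + (4255/16)x^4 + (2625/4)x^3 + (53941/64)x^2 + (20689/32)x + 52321/256

Δ f = (7/4)x^6 + (45/4)x^5 + (65/2)x^4 + (185/4)x^3 + (151/4)x^2 + (33/2)x + 12
D Δ f = (21/2)x^5 + (225/4)x^4 + 130x^3 + (555/4)x^2 + (151/2)x + 33/2
∇ Δ f = (21/2)x^5 + 30x^4 + (105/2)x^3 + 30x^2 + 21x + 2
(D + ∇) Δ f = 21x^5 + (345/4)x^4 + (365/2)x^3 + (675/4)x^2 + (193/2)x + 37/2
∇ f = (7/4)x^6 + (3/4)x^5 + (5/2)x^4 - (25/4)x^3 + (31/4)x^2 - (9/2)x + 10
E_{3/2} ∇ f = (7/4)x^6 + (33/2)x^5 + (1075/16)x^4 + (575/4)x^3 + (10981/64)x^2 + (3489/32)x + 9697/256
Δ f = (7/4)x^6 + (45/4)x^5 + (65/2)x^4 + (185/4)x^3 + (151/4)x^2 + (33/2)x + 12
E_{-1} f = (1/4)x^7 - (3/4)x^6 + x^5 - (5/2)x^4 + (25/4)x^3 - (31/4)x^2 + (27/2)x - 10
(Δ + E_{-1}) f = (1/4)x^7 + x^6 + (49/4)x^5 + 30x^4 + (105/2)x^3 + 30x^2 + 30x + 2
(E_{3/2} ∘ ∇ + (Δ + E_{-1})) f = (1/4)x^7 + (11/4)x^6 + (115/4)x^5 + (1555/16)x^4 + (785/4)x^3 + (12901/64)x^2 + (4449/32)x + 10209/256
Δ f = (7/4)x^6 + (45/4)x^5 + (65/2)x^4 + (185/4)x^3 + (151/4)x^2 + (33/2)x + 12
Δ Δ f = (21/2)x^5 + (165/2)x^4 + (555/2)x^3 + (945/2)x^2 + 411x + 146
((D + ∇) ∘ Δ + (E_{3/2} ∘ ∇ + (Δ + E_{-1})) + Δ^2) f = (1/4)x^7 + (11/4)x^6 + (241/4)x^5 + (4255/16)x^4 + (2625/4)x^3 + (53941/64)x^2 + (20689/32)x + 52321/256


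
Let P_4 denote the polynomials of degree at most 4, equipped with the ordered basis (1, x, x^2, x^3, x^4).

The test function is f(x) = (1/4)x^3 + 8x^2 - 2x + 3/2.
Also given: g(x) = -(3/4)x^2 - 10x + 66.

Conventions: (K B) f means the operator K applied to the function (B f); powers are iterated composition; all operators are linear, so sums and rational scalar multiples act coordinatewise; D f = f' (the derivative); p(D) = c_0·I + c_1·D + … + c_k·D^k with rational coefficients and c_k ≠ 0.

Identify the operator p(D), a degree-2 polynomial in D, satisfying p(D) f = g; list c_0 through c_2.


c_0 = 0, c_1 = -1, c_2 = 4

D^0 f = (1/4)x^3 + 8x^2 - 2x + 3/2
D^1 f = (3/4)x^2 + 16x - 2
D^2 f = (3/2)x + 16
matching coefficients of g against c_0 f + c_1 Df + … from the top degree down determines the c_i
solution: c_0 = 0, c_1 = -1, c_2 = 4


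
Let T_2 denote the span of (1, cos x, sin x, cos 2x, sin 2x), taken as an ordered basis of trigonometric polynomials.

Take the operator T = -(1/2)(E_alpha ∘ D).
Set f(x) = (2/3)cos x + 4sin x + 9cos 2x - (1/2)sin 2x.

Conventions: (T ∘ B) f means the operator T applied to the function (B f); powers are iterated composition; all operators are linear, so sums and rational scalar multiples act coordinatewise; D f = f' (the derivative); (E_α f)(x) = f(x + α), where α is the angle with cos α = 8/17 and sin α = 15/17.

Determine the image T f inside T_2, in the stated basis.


D f = 4cos x - (2/3)sin x - cos 2x - 18sin 2x
E_alpha D f = (22/17)cos x - (196/51)sin x - (4159/289)cos 2x + (3138/289)sin 2x
(-(1/2)(E_alpha ∘ D)) f = -(11/17)cos x + (98/51)sin x + (4159/578)cos 2x - (1569/289)sin 2x

g(x) = -(11/17)cos x + (98/51)sin x + (4159/578)cos 2x - (1569/289)sin 2x


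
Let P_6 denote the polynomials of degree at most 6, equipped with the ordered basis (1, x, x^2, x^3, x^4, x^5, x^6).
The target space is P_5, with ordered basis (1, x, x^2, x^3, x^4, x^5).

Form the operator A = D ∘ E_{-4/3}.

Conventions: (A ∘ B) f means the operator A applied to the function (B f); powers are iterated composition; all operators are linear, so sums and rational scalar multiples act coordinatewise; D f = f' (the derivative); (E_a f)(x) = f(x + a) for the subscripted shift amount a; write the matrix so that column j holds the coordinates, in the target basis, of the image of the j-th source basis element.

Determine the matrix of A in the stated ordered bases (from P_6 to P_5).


the matrix is [[0, 1, -8/3, 16/3, -256/27, 1280/81, -2048/81]; [0, 0, 2, -8, 64/3, -1280/27, 2560/27]; [0, 0, 0, 3, -16, 160/3, -1280/9]; [0, 0, 0, 0, 4, -80/3, 320/3]; [0, 0, 0, 0, 0, 5, -40]; [0, 0, 0, 0, 0, 0, 6]] (rows listed top to bottom)

image of 1: 0
image of x: 1
image of x^2: 2x - 8/3
image of x^3: 3x^2 - 8x + 16/3
image of x^4: 4x^3 - 16x^2 + (64/3)x - 256/27
image of x^5: 5x^4 - (80/3)x^3 + (160/3)x^2 - (1280/27)x + 1280/81
image of x^6: 6x^5 - 40x^4 + (320/3)x^3 - (1280/9)x^2 + (2560/27)x - 2048/81
each image's coordinates form column j of the matrix


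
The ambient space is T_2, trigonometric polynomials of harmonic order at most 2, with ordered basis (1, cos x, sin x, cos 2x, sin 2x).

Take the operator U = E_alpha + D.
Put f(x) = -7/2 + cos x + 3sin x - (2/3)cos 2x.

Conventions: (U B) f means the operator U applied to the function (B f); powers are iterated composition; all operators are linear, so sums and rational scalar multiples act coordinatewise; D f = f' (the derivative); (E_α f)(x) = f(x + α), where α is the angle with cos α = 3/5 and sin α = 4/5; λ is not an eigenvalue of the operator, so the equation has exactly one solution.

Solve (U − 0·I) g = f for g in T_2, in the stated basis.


write g with unknown coordinates in the stated basis and equate coefficients in (U − 0·I) g = f
solving from the highest basis element down gives g = -7/2 - (4/3)cos x + sin x + (14/663)cos 2x - (148/663)sin 2x
check: U g = -7/2 + cos x + 3sin x - (2/3)cos 2x
so U g − 0·g = -7/2 + cos x + 3sin x - (2/3)cos 2x = f ✓

the image equals g(x) = -7/2 - (4/3)cos x + sin x + (14/663)cos 2x - (148/663)sin 2x


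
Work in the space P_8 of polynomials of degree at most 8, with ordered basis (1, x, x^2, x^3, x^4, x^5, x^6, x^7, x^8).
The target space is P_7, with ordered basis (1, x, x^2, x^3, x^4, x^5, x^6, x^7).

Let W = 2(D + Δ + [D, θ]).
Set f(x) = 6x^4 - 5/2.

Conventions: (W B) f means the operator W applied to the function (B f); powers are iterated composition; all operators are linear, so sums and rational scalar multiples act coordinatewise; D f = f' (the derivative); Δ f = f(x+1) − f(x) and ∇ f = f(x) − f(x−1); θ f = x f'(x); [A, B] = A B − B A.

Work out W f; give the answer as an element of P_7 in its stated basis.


D f = 24x^3
Δ f = 24x^3 + 36x^2 + 24x + 6
θ f = 24x^4
D θ f = 96x^3
D f = 24x^3
θ D f = 72x^3
[D, θ] f = 24x^3
(D + Δ + [D, θ]) f = 72x^3 + 36x^2 + 24x + 6
(2(D + Δ + [D, θ])) f = 144x^3 + 72x^2 + 48x + 12

the result is g(x) = 144x^3 + 72x^2 + 48x + 12


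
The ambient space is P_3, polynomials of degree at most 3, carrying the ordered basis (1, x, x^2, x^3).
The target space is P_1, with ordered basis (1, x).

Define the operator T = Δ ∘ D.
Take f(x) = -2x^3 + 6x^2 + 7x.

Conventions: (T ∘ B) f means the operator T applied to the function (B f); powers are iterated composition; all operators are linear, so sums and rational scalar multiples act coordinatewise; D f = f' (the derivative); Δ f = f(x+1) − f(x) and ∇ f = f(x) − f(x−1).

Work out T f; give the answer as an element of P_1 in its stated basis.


D f = -6x^2 + 12x + 7
Δ D f = -12x + 6

the image equals g(x) = -12x + 6


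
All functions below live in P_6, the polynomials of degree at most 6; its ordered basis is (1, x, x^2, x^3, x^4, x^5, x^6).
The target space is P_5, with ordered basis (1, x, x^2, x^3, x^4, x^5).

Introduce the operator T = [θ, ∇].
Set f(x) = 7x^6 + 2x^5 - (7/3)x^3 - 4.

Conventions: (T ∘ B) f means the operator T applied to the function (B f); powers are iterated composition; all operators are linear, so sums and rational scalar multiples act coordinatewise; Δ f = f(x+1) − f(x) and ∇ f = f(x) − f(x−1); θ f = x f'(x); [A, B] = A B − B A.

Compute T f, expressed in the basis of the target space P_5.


the result is g(x) = -42x^5 + 200x^4 - 380x^3 + 367x^2 - 184x + 39

∇ f = 42x^5 - 95x^4 + 120x^3 - 92x^2 + 39x - 22/3
θ ∇ f = 210x^5 - 380x^4 + 360x^3 - 184x^2 + 39x
θ f = 42x^6 + 10x^5 - 7x^3
∇ θ f = 252x^5 - 580x^4 + 740x^3 - 551x^2 + 223x - 39
[θ, ∇] f = -42x^5 + 200x^4 - 380x^3 + 367x^2 - 184x + 39


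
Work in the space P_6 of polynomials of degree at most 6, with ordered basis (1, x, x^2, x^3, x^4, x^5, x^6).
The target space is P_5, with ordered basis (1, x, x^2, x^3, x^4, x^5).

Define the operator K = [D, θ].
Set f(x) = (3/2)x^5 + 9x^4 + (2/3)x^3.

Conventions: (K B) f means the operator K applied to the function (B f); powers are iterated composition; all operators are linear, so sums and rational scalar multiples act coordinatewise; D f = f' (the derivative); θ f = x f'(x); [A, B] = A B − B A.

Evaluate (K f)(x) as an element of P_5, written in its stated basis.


the image equals g(x) = (15/2)x^4 + 36x^3 + 2x^2

θ f = (15/2)x^5 + 36x^4 + 2x^3
D θ f = (75/2)x^4 + 144x^3 + 6x^2
D f = (15/2)x^4 + 36x^3 + 2x^2
θ D f = 30x^4 + 108x^3 + 4x^2
[D, θ] f = (15/2)x^4 + 36x^3 + 2x^2


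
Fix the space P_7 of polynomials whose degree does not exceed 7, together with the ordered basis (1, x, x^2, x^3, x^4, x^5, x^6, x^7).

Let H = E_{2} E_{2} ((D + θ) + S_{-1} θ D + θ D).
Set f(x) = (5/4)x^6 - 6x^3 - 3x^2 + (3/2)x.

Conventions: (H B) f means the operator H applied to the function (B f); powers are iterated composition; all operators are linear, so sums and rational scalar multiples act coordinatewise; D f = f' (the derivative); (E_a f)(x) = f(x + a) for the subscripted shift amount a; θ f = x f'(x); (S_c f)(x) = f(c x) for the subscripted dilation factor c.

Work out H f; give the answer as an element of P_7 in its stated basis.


the image equals g(x) = (15/2)x^6 + (375/2)x^5 + 1950x^4 + 10782x^3 + 33288x^2 + (108087/2)x + 71391/2

D f = (15/2)x^5 - 18x^2 - 6x + 3/2
θ f = (15/2)x^6 - 18x^3 - 6x^2 + (3/2)x
(D + θ) f = (15/2)x^6 + (15/2)x^5 - 18x^3 - 24x^2 - (9/2)x + 3/2
D f = (15/2)x^5 - 18x^2 - 6x + 3/2
θ D f = (75/2)x^5 - 36x^2 - 6x
S_{-1} θ D f = -(75/2)x^5 - 36x^2 + 6x
D f = (15/2)x^5 - 18x^2 - 6x + 3/2
θ D f = (75/2)x^5 - 36x^2 - 6x
((D + θ) + S_{-1} θ D + θ D) f = (15/2)x^6 + (15/2)x^5 - 18x^3 - 96x^2 - (9/2)x + 3/2
E_{2} ((D + θ) + S_{-1} θ D + θ D) f = (15/2)x^6 + (195/2)x^5 + 525x^4 + 1482x^3 + 2196x^2 + (2871/2)x + 369/2
E_{2} E_{2} ((D + θ) + S_{-1} θ D + θ D) f = (15/2)x^6 + (375/2)x^5 + 1950x^4 + 10782x^3 + 33288x^2 + (108087/2)x + 71391/2


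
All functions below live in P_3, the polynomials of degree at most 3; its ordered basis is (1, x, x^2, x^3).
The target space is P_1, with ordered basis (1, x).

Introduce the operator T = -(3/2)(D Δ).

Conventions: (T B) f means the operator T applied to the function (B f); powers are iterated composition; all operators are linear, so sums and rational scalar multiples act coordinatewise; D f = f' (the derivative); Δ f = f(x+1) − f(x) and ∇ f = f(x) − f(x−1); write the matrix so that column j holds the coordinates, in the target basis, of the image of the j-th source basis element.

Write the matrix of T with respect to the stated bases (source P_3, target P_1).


image of 1: 0
image of x: 0
image of x^2: -3
image of x^3: -9x - 9/2
each image's coordinates form column j of the matrix

the matrix is [[0, 0, -3, -9/2]; [0, 0, 0, -9]] (rows listed top to bottom)


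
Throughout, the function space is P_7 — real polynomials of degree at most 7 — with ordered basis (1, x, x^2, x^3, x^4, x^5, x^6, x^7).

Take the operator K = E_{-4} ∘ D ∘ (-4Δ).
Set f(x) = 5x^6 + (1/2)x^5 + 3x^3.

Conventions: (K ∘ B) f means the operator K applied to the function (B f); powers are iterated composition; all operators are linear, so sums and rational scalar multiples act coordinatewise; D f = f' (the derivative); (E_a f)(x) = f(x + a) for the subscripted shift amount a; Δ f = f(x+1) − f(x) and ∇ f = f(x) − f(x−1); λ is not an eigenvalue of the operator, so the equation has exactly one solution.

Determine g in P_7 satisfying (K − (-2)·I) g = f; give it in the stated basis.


write g with unknown coordinates in the stated basis and equate coefficients in (K − (-2)·I) g = f
solving from the highest basis element down gives g = (5/2)x^6 + (1/4)x^5 + 150x^4 - (4177/2)x^3 + 14595x^2 - 76142x + 426979/2
check: K g = -300x^4 + 4180x^3 - 29190x^2 + 152284x - 426979
so K g − (-2)·g = 5x^6 + (1/2)x^5 + 3x^3 = f ✓

g(x) = (5/2)x^6 + (1/4)x^5 + 150x^4 - (4177/2)x^3 + 14595x^2 - 76142x + 426979/2


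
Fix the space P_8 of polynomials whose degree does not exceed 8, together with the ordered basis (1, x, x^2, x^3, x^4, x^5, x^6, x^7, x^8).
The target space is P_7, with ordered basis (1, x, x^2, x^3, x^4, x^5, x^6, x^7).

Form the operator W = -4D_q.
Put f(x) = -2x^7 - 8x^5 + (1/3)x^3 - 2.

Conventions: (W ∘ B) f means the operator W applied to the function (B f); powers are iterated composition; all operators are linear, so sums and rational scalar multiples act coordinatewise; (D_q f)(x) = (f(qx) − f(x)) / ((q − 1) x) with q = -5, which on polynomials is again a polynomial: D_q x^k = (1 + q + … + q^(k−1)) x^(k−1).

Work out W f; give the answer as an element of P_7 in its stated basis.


D_q f = -26042x^6 - 4168x^4 + 7x^2
(-4D_q) f = 104168x^6 + 16672x^4 - 28x^2

the result is g(x) = 104168x^6 + 16672x^4 - 28x^2


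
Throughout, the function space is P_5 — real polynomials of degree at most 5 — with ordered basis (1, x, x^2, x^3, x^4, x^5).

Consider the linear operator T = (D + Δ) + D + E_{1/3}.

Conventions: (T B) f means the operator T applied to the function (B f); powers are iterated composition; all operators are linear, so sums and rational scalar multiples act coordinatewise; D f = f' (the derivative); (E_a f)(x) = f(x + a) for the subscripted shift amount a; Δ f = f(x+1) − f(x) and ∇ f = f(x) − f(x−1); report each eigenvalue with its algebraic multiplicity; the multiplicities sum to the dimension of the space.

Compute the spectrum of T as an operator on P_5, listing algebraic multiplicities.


image of 1: 1
image of x: x + 10/3
image of x^2: x^2 + (20/3)x + 10/9
image of x^3: x^3 + 10x^2 + (10/3)x + 28/27
image of x^4: x^4 + (40/3)x^3 + (20/3)x^2 + (112/27)x + 82/81
image of x^5: x^5 + (50/3)x^4 + (100/9)x^3 + (280/27)x^2 + (410/81)x + 244/243
the matrix is upper triangular; its diagonal is (1, 1, 1, 1, 1, 1)
for a triangular matrix the eigenvalues are the diagonal entries, with algebraic multiplicity their repetition count

λ = 1 (multiplicity 6)


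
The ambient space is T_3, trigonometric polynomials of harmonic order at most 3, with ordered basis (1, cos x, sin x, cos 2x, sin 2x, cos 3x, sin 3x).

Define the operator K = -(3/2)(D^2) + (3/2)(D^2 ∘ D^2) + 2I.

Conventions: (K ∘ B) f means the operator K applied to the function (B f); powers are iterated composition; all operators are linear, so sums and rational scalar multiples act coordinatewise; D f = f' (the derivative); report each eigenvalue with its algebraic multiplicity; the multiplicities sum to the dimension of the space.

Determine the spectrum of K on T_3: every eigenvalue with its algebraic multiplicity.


λ = 2 (multiplicity 1), λ = 5 (multiplicity 2), λ = 32 (multiplicity 2), λ = 137 (multiplicity 2)

image of 1: 2
image of cos x: 5cos x
image of sin x: 5sin x
image of cos 2x: 32cos 2x
image of sin 2x: 32sin 2x
image of cos 3x: 137cos 3x
image of sin 3x: 137sin 3x
the matrix is diagonal; its diagonal is (2, 5, 5, 32, 32, 137, 137)
for a triangular matrix the eigenvalues are the diagonal entries, with algebraic multiplicity their repetition count


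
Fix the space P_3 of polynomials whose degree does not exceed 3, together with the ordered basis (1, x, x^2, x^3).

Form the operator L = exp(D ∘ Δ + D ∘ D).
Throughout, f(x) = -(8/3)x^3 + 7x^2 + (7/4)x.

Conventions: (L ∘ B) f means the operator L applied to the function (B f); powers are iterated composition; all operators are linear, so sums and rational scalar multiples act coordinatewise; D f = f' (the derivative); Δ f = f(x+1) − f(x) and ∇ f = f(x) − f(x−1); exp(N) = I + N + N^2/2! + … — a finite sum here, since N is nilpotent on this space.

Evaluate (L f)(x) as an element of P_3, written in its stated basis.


order-1 term: -32x + 20
the series for exp(D ∘ Δ + D ∘ D) f terminates at order 1
exp(D ∘ Δ + D ∘ D) f = -(8/3)x^3 + 7x^2 - (121/4)x + 20

the image equals g(x) = -(8/3)x^3 + 7x^2 - (121/4)x + 20


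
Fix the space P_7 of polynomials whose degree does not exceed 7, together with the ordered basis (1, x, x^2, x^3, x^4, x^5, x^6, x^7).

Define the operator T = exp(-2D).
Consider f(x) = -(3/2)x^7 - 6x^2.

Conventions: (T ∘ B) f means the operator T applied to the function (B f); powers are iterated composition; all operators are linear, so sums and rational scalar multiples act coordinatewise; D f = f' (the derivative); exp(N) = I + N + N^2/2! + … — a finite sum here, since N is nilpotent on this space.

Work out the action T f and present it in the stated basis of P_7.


g(x) = -(3/2)x^7 + 21x^6 - 126x^5 + 420x^4 - 840x^3 + 1002x^2 - 648x + 168

order-1 term: 21x^6 + 24x
order-2 term: -126x^5 - 24
order-3 term: 420x^4
order-4 term: -840x^3
order-5 term: 1008x^2
order-6 term: -672x
order-7 term: 192
the series for exp(-2D) f terminates at order 7
exp(-2D) f = -(3/2)x^7 + 21x^6 - 126x^5 + 420x^4 - 840x^3 + 1002x^2 - 648x + 168


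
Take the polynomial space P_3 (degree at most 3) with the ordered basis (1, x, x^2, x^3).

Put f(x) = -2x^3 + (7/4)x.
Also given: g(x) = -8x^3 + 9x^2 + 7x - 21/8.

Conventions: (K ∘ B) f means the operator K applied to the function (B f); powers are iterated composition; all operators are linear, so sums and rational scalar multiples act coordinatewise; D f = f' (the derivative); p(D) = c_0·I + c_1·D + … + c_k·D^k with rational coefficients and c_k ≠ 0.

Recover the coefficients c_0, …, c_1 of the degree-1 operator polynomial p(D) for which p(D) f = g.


c_0 = 4, c_1 = -3/2

D^0 f = -2x^3 + (7/4)x
D^1 f = -6x^2 + 7/4
matching coefficients of g against c_0 f + c_1 Df + … from the top degree down determines the c_i
solution: c_0 = 4, c_1 = -3/2


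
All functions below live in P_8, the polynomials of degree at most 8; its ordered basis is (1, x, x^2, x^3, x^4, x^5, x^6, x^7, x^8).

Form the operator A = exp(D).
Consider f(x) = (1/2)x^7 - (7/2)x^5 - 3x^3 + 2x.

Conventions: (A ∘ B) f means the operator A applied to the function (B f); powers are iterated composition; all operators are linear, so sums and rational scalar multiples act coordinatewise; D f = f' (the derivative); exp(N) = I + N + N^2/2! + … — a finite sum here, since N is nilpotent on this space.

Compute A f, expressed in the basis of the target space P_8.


order-1 term: (7/2)x^6 - (35/2)x^4 - 9x^2 + 2
order-2 term: (21/2)x^5 - 35x^3 - 9x
order-3 term: (35/2)x^4 - 35x^2 - 3
order-4 term: (35/2)x^3 - (35/2)x
order-5 term: (21/2)x^2 - 7/2
order-6 term: (7/2)x
order-7 term: 1/2
the series for exp(D) f terminates at order 7
exp(D) f = (1/2)x^7 + (7/2)x^6 + 7x^5 - (41/2)x^3 - (67/2)x^2 - 21x - 4

the image equals g(x) = (1/2)x^7 + (7/2)x^6 + 7x^5 - (41/2)x^3 - (67/2)x^2 - 21x - 4


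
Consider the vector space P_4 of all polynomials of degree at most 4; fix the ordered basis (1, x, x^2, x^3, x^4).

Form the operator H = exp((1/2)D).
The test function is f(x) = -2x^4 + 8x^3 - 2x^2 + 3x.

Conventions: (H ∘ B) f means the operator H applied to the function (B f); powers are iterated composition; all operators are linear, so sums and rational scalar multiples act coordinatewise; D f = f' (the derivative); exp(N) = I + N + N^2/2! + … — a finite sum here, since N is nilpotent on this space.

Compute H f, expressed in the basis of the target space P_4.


the image equals g(x) = -2x^4 + 4x^3 + 7x^2 + 6x + 15/8

order-1 term: -4x^3 + 12x^2 - 2x + 3/2
order-2 term: -3x^2 + 6x - 1/2
order-3 term: -x + 1
order-4 term: -1/8
the series for exp((1/2)D) f terminates at order 4
exp((1/2)D) f = -2x^4 + 4x^3 + 7x^2 + 6x + 15/8


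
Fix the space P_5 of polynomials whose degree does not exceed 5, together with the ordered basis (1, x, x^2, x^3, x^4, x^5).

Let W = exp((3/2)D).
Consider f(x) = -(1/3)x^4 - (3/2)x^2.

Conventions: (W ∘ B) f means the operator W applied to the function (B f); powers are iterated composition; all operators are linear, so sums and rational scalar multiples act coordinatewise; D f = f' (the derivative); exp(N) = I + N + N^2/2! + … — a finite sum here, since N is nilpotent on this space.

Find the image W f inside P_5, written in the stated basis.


order-1 term: -2x^3 - (9/2)x
order-2 term: -(9/2)x^2 - 27/8
order-3 term: -(9/2)x
order-4 term: -27/16
the series for exp((3/2)D) f terminates at order 4
exp((3/2)D) f = -(1/3)x^4 - 2x^3 - 6x^2 - 9x - 81/16

g(x) = -(1/3)x^4 - 2x^3 - 6x^2 - 9x - 81/16


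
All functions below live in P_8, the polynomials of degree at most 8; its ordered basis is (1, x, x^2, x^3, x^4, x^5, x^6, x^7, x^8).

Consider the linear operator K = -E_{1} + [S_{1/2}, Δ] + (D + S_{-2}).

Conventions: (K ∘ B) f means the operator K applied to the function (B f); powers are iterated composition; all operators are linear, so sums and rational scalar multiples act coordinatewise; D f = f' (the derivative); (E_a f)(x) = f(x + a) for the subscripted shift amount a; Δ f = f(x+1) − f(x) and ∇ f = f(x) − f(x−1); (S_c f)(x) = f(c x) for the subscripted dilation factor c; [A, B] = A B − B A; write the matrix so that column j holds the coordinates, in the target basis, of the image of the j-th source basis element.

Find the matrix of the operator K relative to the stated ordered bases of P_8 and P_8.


image of 1: 0
image of x: -3x + 1/2
image of x^2: 3x^2 + (1/2)x - 1/4
image of x^3: -9x^3 + (3/8)x^2 - (15/8)x - 1/8
image of x^4: 15x^4 + (1/4)x^3 - (39/8)x^2 - (9/4)x - 1/16
image of x^5: -33x^5 + (5/32)x^4 - (145/16)x^3 - (125/16)x^2 - (85/32)x - 1/32
image of x^6: 63x^6 + (3/32)x^5 - (915/64)x^4 - (285/16)x^3 - (735/64)x^2 - (99/32)x - 1/64
image of x^7: -129x^7 + (7/128)x^6 - (2625/128)x^5 - (4235/128)x^4 - (3955/128)x^3 - (2037/128)x^2 - (455/128)x - 1/128
image of x^8: 255x^8 + (1/32)x^7 - (1771/64)x^6 - (1743/32)x^5 - (8435/128)x^4 - (1575/32)x^3 - (1351/64)x^2 - (129/32)x - 1/256
each image's coordinates form column j of the matrix

the matrix is [[0, 1/2, -1/4, -1/8, -1/16, -1/32, -1/64, -1/128, -1/256]; [0, -3, 1/2, -15/8, -9/4, -85/32, -99/32, -455/128, -129/32]; [0, 0, 3, 3/8, -39/8, -125/16, -735/64, -2037/128, -1351/64]; [0, 0, 0, -9, 1/4, -145/16, -285/16, -3955/128, -1575/32]; [0, 0, 0, 0, 15, 5/32, -915/64, -4235/128, -8435/128]; [0, 0, 0, 0, 0, -33, 3/32, -2625/128, -1743/32]; [0, 0, 0, 0, 0, 0, 63, 7/128, -1771/64]; [0, 0, 0, 0, 0, 0, 0, -129, 1/32]; [0, 0, 0, 0, 0, 0, 0, 0, 255]] (rows listed top to bottom)


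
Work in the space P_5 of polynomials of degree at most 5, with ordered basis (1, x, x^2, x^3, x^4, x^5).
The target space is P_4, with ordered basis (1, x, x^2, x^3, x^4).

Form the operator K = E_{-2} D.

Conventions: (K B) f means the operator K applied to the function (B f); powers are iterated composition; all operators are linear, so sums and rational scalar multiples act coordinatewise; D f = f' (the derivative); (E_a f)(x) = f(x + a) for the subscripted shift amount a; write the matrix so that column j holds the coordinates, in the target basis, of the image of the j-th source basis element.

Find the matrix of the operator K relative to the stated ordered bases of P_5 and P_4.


image of 1: 0
image of x: 1
image of x^2: 2x - 4
image of x^3: 3x^2 - 12x + 12
image of x^4: 4x^3 - 24x^2 + 48x - 32
image of x^5: 5x^4 - 40x^3 + 120x^2 - 160x + 80
each image's coordinates form column j of the matrix

the matrix is [[0, 1, -4, 12, -32, 80]; [0, 0, 2, -12, 48, -160]; [0, 0, 0, 3, -24, 120]; [0, 0, 0, 0, 4, -40]; [0, 0, 0, 0, 0, 5]] (rows listed top to bottom)


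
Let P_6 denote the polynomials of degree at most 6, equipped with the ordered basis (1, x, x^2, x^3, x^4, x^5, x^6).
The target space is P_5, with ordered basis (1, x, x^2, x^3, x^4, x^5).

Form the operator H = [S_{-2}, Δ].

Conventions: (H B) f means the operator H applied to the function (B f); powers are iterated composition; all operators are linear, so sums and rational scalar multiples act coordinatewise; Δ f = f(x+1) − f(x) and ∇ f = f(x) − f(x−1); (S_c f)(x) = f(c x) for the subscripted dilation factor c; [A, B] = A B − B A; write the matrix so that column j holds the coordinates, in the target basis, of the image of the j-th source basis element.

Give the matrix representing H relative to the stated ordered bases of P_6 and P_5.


the matrix is [[0, 3, -3, 9, -15, 33, -63]; [0, 0, -12, 18, -72, 150, -396]; [0, 0, 0, 36, -72, 360, -900]; [0, 0, 0, 0, -96, 240, -1440]; [0, 0, 0, 0, 0, 240, -720]; [0, 0, 0, 0, 0, 0, -576]] (rows listed top to bottom)

image of 1: 0
image of x: 3
image of x^2: -12x - 3
image of x^3: 36x^2 + 18x + 9
image of x^4: -96x^3 - 72x^2 - 72x - 15
image of x^5: 240x^4 + 240x^3 + 360x^2 + 150x + 33
image of x^6: -576x^5 - 720x^4 - 1440x^3 - 900x^2 - 396x - 63
each image's coordinates form column j of the matrix


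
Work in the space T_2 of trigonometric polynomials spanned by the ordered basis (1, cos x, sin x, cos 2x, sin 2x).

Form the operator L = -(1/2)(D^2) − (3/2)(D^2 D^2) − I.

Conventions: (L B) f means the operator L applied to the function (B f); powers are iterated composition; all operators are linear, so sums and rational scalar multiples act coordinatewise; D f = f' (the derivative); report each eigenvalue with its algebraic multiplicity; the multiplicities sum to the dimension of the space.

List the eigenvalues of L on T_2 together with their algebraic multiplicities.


image of 1: -1
image of cos x: -2cos x
image of sin x: -2sin x
image of cos 2x: -23cos 2x
image of sin 2x: -23sin 2x
the matrix is diagonal; its diagonal is (-1, -2, -2, -23, -23)
for a triangular matrix the eigenvalues are the diagonal entries, with algebraic multiplicity their repetition count

λ = -23 (multiplicity 2), λ = -2 (multiplicity 2), λ = -1 (multiplicity 1)


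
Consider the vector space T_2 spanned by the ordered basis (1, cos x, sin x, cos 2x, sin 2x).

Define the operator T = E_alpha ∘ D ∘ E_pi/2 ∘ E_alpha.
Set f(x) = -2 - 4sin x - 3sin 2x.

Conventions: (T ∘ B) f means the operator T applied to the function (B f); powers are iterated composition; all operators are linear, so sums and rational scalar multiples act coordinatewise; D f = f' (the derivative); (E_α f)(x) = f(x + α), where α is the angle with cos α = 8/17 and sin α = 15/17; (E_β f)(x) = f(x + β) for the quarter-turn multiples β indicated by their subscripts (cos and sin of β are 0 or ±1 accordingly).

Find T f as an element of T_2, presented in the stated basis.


g(x) = (960/289)cos x - (644/289)sin x - (190074/83521)cos 2x + (463680/83521)sin 2x

E_alpha f = -2 - (60/17)cos x - (32/17)sin x - (720/289)cos 2x + (483/289)sin 2x
E_pi/2 E_alpha f = -2 - (32/17)cos x + (60/17)sin x + (720/289)cos 2x - (483/289)sin 2x
D E_pi/2 E_alpha f = (60/17)cos x + (32/17)sin x - (966/289)cos 2x - (1440/289)sin 2x
E_alpha (D ∘ E_pi/2) E_alpha f = (960/289)cos x - (644/289)sin x - (190074/83521)cos 2x + (463680/83521)sin 2x


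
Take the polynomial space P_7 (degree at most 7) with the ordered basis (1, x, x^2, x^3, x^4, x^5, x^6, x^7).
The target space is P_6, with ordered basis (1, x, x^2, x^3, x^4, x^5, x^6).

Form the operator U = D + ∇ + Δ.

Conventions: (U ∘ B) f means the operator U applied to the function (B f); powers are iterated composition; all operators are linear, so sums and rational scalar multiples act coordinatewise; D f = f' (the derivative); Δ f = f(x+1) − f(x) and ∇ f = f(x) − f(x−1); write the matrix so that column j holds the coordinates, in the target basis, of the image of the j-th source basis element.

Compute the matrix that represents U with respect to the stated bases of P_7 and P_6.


image of 1: 0
image of x: 3
image of x^2: 6x
image of x^3: 9x^2 + 2
image of x^4: 12x^3 + 8x
image of x^5: 15x^4 + 20x^2 + 2
image of x^6: 18x^5 + 40x^3 + 12x
image of x^7: 21x^6 + 70x^4 + 42x^2 + 2
each image's coordinates form column j of the matrix

the matrix is [[0, 3, 0, 2, 0, 2, 0, 2]; [0, 0, 6, 0, 8, 0, 12, 0]; [0, 0, 0, 9, 0, 20, 0, 42]; [0, 0, 0, 0, 12, 0, 40, 0]; [0, 0, 0, 0, 0, 15, 0, 70]; [0, 0, 0, 0, 0, 0, 18, 0]; [0, 0, 0, 0, 0, 0, 0, 21]] (rows listed top to bottom)


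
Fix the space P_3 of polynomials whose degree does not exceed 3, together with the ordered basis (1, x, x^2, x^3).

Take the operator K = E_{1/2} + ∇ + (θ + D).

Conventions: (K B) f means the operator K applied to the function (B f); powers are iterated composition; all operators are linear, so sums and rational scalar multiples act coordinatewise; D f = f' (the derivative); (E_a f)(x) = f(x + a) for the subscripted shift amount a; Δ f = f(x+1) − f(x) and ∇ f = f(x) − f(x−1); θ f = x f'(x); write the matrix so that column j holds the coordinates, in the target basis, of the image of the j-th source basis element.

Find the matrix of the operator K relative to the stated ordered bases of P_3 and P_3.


image of 1: 1
image of x: 2x + 5/2
image of x^2: 3x^2 + 5x - 3/4
image of x^3: 4x^3 + (15/2)x^2 - (9/4)x + 9/8
each image's coordinates form column j of the matrix

the matrix is [[1, 5/2, -3/4, 9/8]; [0, 2, 5, -9/4]; [0, 0, 3, 15/2]; [0, 0, 0, 4]] (rows listed top to bottom)


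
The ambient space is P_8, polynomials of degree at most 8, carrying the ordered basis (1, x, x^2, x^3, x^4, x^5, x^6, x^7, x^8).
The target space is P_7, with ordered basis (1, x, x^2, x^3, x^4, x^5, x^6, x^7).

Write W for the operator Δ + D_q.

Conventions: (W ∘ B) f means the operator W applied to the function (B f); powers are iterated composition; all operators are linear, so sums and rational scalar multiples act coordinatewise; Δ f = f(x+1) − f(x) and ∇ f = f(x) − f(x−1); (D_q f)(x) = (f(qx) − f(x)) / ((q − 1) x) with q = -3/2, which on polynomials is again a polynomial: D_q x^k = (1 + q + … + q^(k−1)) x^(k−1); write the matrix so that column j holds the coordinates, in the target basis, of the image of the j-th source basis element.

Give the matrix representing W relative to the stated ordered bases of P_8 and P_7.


image of 1: 0
image of x: 2
image of x^2: (3/2)x + 1
image of x^3: (19/4)x^2 + 3x + 1
image of x^4: (19/8)x^3 + 6x^2 + 4x + 1
image of x^5: (135/16)x^4 + 10x^3 + 10x^2 + 5x + 1
image of x^6: (59/32)x^5 + 15x^4 + 20x^3 + 15x^2 + 6x + 1
image of x^7: (911/64)x^6 + 21x^5 + 35x^4 + 35x^3 + 21x^2 + 7x + 1
image of x^8: -(237/128)x^7 + 28x^6 + 56x^5 + 70x^4 + 56x^3 + 28x^2 + 8x + 1
each image's coordinates form column j of the matrix

the matrix is [[0, 2, 1, 1, 1, 1, 1, 1, 1]; [0, 0, 3/2, 3, 4, 5, 6, 7, 8]; [0, 0, 0, 19/4, 6, 10, 15, 21, 28]; [0, 0, 0, 0, 19/8, 10, 20, 35, 56]; [0, 0, 0, 0, 0, 135/16, 15, 35, 70]; [0, 0, 0, 0, 0, 0, 59/32, 21, 56]; [0, 0, 0, 0, 0, 0, 0, 911/64, 28]; [0, 0, 0, 0, 0, 0, 0, 0, -237/128]] (rows listed top to bottom)


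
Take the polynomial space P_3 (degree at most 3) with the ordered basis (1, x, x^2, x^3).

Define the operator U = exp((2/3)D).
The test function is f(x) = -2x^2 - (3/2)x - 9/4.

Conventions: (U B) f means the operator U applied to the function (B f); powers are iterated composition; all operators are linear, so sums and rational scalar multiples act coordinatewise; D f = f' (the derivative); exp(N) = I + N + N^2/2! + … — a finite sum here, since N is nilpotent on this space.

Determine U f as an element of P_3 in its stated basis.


order-1 term: -(8/3)x - 1
order-2 term: -8/9
the series for exp((2/3)D) f terminates at order 2
exp((2/3)D) f = -2x^2 - (25/6)x - 149/36

the image equals g(x) = -2x^2 - (25/6)x - 149/36


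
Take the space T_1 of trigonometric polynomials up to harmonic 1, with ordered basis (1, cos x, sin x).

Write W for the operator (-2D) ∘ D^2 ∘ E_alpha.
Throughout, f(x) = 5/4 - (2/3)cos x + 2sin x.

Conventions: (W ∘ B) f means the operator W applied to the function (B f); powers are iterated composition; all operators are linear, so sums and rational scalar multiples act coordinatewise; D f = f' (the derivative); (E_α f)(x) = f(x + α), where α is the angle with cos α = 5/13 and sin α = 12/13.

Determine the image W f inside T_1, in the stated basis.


the result is g(x) = (36/13)cos x - (124/39)sin x

E_alpha f = 5/4 + (62/39)cos x + (18/13)sin x
D E_alpha f = (18/13)cos x - (62/39)sin x
D D E_alpha f = -(62/39)cos x - (18/13)sin x
D D^2 E_alpha f = -(18/13)cos x + (62/39)sin x
(-2D) D^2 E_alpha f = (36/13)cos x - (124/39)sin x


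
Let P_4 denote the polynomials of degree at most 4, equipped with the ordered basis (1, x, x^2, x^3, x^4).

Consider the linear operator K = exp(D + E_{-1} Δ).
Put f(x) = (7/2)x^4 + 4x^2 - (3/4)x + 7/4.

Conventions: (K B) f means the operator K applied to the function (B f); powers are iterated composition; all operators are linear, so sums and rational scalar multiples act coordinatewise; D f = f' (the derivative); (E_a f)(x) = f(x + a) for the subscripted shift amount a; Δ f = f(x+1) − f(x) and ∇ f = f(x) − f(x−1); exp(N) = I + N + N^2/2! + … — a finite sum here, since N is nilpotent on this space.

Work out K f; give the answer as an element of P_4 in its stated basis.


the result is g(x) = (7/2)x^4 + 28x^3 + 67x^2 + (229/4)x + 77/4

order-1 term: 28x^3 - 21x^2 + 30x - 9
order-2 term: 84x^2 - 84x + 109/2
order-3 term: 112x - 84
order-4 term: 56
the series for exp(D + E_{-1} Δ) f terminates at order 4
exp(D + E_{-1} Δ) f = (7/2)x^4 + 28x^3 + 67x^2 + (229/4)x + 77/4


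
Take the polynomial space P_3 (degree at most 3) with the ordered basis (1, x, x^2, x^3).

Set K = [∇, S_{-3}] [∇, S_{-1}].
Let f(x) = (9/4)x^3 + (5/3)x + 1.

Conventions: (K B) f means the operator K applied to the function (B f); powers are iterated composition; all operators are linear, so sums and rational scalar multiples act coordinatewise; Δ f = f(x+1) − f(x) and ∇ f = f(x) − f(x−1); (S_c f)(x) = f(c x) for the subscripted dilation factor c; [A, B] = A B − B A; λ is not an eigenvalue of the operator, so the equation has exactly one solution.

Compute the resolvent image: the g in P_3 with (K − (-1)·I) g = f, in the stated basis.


write g with unknown coordinates in the stated basis and equate coefficients in (K − (-1)·I) g = f
solving from the highest basis element down gives g = (9/4)x^3 + (977/3)x - 107
check: K g = -324x + 108
so K g − (-1)·g = (9/4)x^3 + (5/3)x + 1 = f ✓

the image equals g(x) = (9/4)x^3 + (977/3)x - 107


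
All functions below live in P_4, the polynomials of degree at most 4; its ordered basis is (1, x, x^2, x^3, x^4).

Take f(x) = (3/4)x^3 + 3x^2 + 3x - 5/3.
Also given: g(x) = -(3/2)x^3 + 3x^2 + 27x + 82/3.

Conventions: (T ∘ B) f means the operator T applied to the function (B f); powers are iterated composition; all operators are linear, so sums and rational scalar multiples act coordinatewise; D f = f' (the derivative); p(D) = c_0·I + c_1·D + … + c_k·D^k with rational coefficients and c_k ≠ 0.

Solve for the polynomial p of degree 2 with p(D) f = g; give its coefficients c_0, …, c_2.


p(D) = -2·I + 4·D + 2·D^2, i.e. c_0 = -2, c_1 = 4, c_2 = 2

D^0 f = (3/4)x^3 + 3x^2 + 3x - 5/3
D^1 f = (9/4)x^2 + 6x + 3
D^2 f = (9/2)x + 6
matching coefficients of g against c_0 f + c_1 Df + … from the top degree down determines the c_i
solution: c_0 = -2, c_1 = 4, c_2 = 2


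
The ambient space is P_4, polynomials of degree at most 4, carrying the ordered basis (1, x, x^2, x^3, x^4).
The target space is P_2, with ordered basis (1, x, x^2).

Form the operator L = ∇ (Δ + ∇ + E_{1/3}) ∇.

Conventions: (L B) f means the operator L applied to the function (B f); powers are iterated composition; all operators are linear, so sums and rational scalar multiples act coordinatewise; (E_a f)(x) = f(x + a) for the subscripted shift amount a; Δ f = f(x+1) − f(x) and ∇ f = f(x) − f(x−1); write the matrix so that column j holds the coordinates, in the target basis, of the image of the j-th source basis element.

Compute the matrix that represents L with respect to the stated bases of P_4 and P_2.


the matrix is [[0, 0, 2, 8, -122/3]; [0, 0, 0, 6, 32]; [0, 0, 0, 0, 12]] (rows listed top to bottom)

image of 1: 0
image of x: 0
image of x^2: 2
image of x^3: 6x + 8
image of x^4: 12x^2 + 32x - 122/3
each image's coordinates form column j of the matrix


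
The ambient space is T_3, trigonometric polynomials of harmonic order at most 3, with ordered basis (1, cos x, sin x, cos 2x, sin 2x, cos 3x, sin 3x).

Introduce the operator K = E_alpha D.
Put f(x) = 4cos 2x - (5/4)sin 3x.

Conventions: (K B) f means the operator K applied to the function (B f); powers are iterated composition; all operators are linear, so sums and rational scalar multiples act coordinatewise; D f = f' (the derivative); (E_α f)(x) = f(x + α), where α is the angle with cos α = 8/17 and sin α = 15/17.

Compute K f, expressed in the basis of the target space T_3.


g(x) = -(1920/289)cos 2x + (1288/289)sin 2x + (18330/4913)cos 3x - (7425/19652)sin 3x

D f = -8sin 2x - (15/4)cos 3x
E_alpha D f = -(1920/289)cos 2x + (1288/289)sin 2x + (18330/4913)cos 3x - (7425/19652)sin 3x


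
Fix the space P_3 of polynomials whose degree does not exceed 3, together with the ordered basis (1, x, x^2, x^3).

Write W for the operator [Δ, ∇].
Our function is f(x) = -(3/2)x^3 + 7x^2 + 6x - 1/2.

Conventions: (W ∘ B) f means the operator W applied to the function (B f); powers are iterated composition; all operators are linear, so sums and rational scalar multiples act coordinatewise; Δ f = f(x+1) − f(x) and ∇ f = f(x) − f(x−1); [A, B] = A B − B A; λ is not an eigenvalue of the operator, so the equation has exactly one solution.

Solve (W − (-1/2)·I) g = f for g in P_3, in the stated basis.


the image equals g(x) = -3x^3 + 14x^2 + 12x - 1

write g with unknown coordinates in the stated basis and equate coefficients in (W − (-1/2)·I) g = f
solving from the highest basis element down gives g = -3x^3 + 14x^2 + 12x - 1
check: W g = 0
so W g − (-1/2)·g = -(3/2)x^3 + 7x^2 + 6x - 1/2 = f ✓


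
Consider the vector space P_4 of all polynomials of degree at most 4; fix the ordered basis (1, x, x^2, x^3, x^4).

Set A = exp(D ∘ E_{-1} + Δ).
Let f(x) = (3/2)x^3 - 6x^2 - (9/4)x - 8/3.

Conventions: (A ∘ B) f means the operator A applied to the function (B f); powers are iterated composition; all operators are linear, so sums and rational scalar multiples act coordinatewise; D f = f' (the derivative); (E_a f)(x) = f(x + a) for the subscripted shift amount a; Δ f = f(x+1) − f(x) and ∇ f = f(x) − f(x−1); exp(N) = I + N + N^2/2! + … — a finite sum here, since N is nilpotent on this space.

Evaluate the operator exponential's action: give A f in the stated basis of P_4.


g(x) = (3/2)x^3 + 3x^2 - (51/4)x - 97/6

order-1 term: 9x^2 - (57/2)x + 15/2
order-2 term: 18x - 33
order-3 term: 12
the series for exp(D ∘ E_{-1} + Δ) f terminates at order 3
exp(D ∘ E_{-1} + Δ) f = (3/2)x^3 + 3x^2 - (51/4)x - 97/6
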